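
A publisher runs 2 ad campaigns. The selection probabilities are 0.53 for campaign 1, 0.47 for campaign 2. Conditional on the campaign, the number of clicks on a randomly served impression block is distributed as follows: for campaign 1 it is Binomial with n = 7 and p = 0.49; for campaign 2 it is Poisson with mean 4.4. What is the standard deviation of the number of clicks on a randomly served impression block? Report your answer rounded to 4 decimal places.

Per component, 1: μ=3.43, E[X²]=13.5142; 2: μ=4.4, E[X²]=23.76.
E[X] = 0.53·3.43 + 0.47·4.4 = 3.8859.
E[X²] = 0.53·13.5142 + 0.47·23.76 = 18.3297.
Var(X) = E[X²] − (E[X])² = 18.3297 − 15.1002 = 3.22951.
SD(X) = √3.22951 = 1.79708.

1.7971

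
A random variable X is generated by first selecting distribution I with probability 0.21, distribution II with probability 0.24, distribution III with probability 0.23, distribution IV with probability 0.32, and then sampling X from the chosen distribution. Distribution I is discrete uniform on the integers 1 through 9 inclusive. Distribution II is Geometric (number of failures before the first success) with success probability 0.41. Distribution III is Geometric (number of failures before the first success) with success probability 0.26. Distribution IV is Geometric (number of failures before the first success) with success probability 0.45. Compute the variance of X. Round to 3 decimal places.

7.758

Per component, I: μ=5, E[X²]=31.6667; II: μ=1.43902, E[X²]=5.58061; III: μ=2.84615, E[X²]=19.0473; IV: μ=1.22222, E[X²]=4.20988.
E[X] = 0.21·5 + 0.24·1.43902 + 0.23·2.84615 + 0.32·1.22222 = 2.44109.
E[X²] = 0.21·31.6667 + 0.24·5.58061 + 0.23·19.0473 + 0.32·4.20988 = 13.7174.
Var(X) = E[X²] − (E[X])² = 13.7174 − 5.95893 = 7.75846.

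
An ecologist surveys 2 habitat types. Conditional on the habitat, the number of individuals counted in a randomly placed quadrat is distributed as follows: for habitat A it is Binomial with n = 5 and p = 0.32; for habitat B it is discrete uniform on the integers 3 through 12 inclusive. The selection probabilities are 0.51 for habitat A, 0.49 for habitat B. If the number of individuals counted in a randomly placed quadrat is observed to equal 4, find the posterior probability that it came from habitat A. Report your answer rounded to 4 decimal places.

Likelihoods P(X=4 | ·): A: 0.0356516; B: 0.1.
Posterior ∝ prior × likelihood. Numerator for A: 0.51·0.0356516 = 0.0181823.
Normalizing constant: 0.51·0.0356516 + 0.49·0.1 = 0.0671823.
P(A | observation) = 0.0181823 / 0.0671823 = 0.270641.

0.2706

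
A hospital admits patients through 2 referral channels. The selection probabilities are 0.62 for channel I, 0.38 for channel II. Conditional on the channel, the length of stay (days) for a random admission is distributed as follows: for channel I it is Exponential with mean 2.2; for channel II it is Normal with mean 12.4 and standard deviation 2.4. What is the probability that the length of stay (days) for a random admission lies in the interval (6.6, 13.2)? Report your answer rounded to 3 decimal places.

0.266

Conditional on each channel, P(6.6 < X < 13.2): I: 0.0473083; II: 0.622727.
By total probability, P(6.6 < X < 13.2) = 0.62·0.0473083 + 0.38·0.622727 = 0.265967.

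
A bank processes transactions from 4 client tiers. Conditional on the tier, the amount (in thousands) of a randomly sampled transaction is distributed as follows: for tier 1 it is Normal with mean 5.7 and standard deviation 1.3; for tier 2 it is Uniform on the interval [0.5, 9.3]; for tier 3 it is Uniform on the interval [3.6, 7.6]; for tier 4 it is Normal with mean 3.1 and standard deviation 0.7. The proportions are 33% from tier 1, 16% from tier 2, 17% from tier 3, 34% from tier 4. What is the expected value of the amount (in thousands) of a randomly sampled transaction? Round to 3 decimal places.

4.671

Component means — 1: 5.7; 2: 4.9; 3: 5.6; 4: 3.1.
E[X] = 0.33·5.7 + 0.16·4.9 + 0.17·5.6 + 0.34·3.1 = 4.671.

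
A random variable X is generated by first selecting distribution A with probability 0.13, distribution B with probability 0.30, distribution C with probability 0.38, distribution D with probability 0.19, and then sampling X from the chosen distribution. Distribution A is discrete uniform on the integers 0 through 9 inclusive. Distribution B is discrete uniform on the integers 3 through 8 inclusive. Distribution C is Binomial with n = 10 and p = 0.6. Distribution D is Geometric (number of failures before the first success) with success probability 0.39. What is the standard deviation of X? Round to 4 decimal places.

2.5133

Per component, A: μ=4.5, E[X²]=28.5; B: μ=5.5, E[X²]=33.1667; C: μ=6, E[X²]=38.4; D: μ=1.5641, E[X²]=6.45694.
E[X] = 0.13·4.5 + 0.3·5.5 + 0.38·6 + 0.19·1.5641 = 4.81218.
E[X²] = 0.13·28.5 + 0.3·33.1667 + 0.38·38.4 + 0.19·6.45694 = 29.4738.
Var(X) = E[X²] − (E[X])² = 29.4738 − 23.1571 = 6.31675.
SD(X) = √6.31675 = 2.51331.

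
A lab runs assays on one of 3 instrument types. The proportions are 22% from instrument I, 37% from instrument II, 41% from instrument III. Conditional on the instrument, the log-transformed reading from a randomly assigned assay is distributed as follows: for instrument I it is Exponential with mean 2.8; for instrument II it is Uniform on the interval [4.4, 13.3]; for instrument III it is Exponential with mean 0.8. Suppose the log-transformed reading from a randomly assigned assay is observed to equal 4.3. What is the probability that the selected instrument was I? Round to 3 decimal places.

0.877

Likelihoods f(4.3 | ·): I: 0.0768935; II: 0; III: 0.00578865.
Posterior ∝ prior × likelihood. Numerator for I: 0.22·0.0768935 = 0.0169166.
Normalizing constant: 0.22·0.0768935 + 0.37·0 + 0.41·0.00578865 = 0.0192899.
P(I | observation) = 0.0169166 / 0.0192899 = 0.876964.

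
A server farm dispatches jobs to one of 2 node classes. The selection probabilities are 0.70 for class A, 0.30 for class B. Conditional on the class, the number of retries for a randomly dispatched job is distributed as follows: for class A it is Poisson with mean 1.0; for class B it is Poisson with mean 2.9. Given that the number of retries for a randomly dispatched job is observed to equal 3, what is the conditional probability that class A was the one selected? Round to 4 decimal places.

Likelihoods P(X=3 | ·): A: 0.0613132; B: 0.22366.
Posterior ∝ prior × likelihood. Numerator for A: 0.7·0.0613132 = 0.0429193.
Normalizing constant: 0.7·0.0613132 + 0.3·0.22366 = 0.110017.
P(A | observation) = 0.0429193 / 0.110017 = 0.390114.

0.3901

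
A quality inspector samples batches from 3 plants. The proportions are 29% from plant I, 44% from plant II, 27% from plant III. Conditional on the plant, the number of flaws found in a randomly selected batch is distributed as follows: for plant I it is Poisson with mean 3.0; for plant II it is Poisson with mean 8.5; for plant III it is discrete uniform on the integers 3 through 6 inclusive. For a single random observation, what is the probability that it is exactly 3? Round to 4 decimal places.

0.1416

Conditional on each plant, P(X = 3): I: 0.224042; II: 0.0208258; III: 0.25.
By total probability, P(X = 3) = 0.29·0.224042 + 0.44·0.0208258 + 0.27·0.25 = 0.141635.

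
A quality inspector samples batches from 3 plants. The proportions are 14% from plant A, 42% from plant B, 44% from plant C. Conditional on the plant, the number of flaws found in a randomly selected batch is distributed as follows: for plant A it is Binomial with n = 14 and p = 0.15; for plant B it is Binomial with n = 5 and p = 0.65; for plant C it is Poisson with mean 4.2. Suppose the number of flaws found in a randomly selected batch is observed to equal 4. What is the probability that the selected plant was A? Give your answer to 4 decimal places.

0.0605

Likelihoods P(X=4 | ·): A: 0.0997673; B: 0.312386; C: 0.194424.
Posterior ∝ prior × likelihood. Numerator for A: 0.14·0.0997673 = 0.0139674.
Normalizing constant: 0.14·0.0997673 + 0.42·0.312386 + 0.44·0.194424 = 0.230716.
P(A | observation) = 0.0139674 / 0.230716 = 0.0605395.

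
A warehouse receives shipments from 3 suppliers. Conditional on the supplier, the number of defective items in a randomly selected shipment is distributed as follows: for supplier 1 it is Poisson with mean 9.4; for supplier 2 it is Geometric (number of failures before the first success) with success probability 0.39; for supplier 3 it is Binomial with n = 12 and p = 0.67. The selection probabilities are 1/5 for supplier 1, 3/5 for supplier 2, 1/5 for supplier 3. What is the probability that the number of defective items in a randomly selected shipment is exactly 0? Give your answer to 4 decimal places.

Conditional on each supplier, P(X = 0): 1: 8.27241e-05; 2: 0.39; 3: 1.66789e-06.
By total probability, P(X = 0) = 0.2·8.27241e-05 + 0.6·0.39 + 0.2·1.66789e-06 = 0.234017.

0.2340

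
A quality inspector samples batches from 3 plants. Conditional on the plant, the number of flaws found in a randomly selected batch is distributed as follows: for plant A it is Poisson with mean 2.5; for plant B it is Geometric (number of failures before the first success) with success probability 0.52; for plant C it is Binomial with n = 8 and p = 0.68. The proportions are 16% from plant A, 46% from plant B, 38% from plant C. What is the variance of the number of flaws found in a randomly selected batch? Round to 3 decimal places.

Per component, A: μ=2.5, E[X²]=8.75; B: μ=0.923077, E[X²]=2.62722; C: μ=5.44, E[X²]=31.3344.
E[X] = 0.16·2.5 + 0.46·0.923077 + 0.38·5.44 = 2.89182.
E[X²] = 0.16·8.75 + 0.46·2.62722 + 0.38·31.3344 = 14.5156.
Var(X) = E[X²] − (E[X])² = 14.5156 − 8.3626 = 6.153.

6.153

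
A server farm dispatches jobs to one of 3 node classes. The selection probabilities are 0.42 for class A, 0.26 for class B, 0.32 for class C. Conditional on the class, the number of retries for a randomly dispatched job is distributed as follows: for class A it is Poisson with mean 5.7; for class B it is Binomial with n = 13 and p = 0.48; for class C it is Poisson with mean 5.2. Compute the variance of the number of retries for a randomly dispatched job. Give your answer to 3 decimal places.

5.057

Per component, A: μ=5.7, E[X²]=38.19; B: μ=6.24, E[X²]=42.1824; C: μ=5.2, E[X²]=32.24.
E[X] = 0.42·5.7 + 0.26·6.24 + 0.32·5.2 = 5.6804.
E[X²] = 0.42·38.19 + 0.26·42.1824 + 0.32·32.24 = 37.324.
Var(X) = E[X²] − (E[X])² = 37.324 − 32.2669 = 5.05708.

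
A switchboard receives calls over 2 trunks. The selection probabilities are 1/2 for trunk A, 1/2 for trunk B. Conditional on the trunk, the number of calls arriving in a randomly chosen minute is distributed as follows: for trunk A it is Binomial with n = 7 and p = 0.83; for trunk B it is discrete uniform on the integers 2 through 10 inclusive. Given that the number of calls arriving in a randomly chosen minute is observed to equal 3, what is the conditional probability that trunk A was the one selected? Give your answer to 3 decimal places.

0.131

Likelihoods P(X=3 | ·): A: 0.0167147; B: 0.111111.
Posterior ∝ prior × likelihood. Numerator for A: 0.5·0.0167147 = 0.00835734.
Normalizing constant: 0.5·0.0167147 + 0.5·0.111111 = 0.0639129.
P(A | observation) = 0.00835734 / 0.0639129 = 0.130761.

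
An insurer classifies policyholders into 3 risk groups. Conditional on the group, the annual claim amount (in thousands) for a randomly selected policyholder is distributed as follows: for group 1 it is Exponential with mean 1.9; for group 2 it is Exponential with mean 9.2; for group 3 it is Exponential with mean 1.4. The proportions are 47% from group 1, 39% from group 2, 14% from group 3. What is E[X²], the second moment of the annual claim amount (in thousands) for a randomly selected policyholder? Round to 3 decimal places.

For each component E[X²] = Var + (mean)², giving 1: 7.22; 2: 169.28; 3: 3.92.
Overall E[X²] = 0.47·7.22 + 0.39·169.28 + 0.14·3.92 = 69.9614.

69.961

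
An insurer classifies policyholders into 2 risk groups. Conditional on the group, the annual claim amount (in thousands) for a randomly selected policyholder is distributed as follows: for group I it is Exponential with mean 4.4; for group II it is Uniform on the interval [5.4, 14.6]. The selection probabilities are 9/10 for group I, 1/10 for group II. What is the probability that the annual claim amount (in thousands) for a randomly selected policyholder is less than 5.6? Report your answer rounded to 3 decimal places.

0.650

Conditional on each group, P(X < 5.6): I: 0.719933; II: 0.0217391.
By total probability, P(X < 5.6) = 0.9·0.719933 + 0.1·0.0217391 = 0.650114.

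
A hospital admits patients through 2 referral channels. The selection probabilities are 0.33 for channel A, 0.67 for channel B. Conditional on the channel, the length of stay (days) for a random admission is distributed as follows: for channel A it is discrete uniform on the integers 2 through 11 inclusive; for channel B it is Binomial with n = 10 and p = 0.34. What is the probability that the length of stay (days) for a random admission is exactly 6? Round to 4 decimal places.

Conditional on each channel, P(X = 6): A: 0.1; B: 0.0615557.
By total probability, P(X = 6) = 0.33·0.1 + 0.67·0.0615557 = 0.0742423.

0.0742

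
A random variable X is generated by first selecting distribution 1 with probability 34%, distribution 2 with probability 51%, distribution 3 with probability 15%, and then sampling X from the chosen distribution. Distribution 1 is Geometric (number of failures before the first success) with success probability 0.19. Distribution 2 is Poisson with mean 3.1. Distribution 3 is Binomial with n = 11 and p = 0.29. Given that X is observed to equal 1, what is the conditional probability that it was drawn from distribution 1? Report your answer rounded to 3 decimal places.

Likelihoods P(X=1 | ·): 1: 0.1539; 2: 0.139653; 3: 0.103842.
Posterior ∝ prior × likelihood. Numerator for 1: 0.34·0.1539 = 0.052326.
Normalizing constant: 0.34·0.1539 + 0.51·0.139653 + 0.15·0.103842 = 0.139125.
P(1 | observation) = 0.052326 / 0.139125 = 0.376107.

0.376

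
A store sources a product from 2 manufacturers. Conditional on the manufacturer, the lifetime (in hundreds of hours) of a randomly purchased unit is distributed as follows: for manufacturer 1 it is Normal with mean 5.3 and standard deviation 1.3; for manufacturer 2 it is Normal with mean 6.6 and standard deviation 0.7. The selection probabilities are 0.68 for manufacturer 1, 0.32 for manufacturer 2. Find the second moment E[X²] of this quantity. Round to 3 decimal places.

34.346

For each component E[X²] = Var + (mean)², giving 1: 29.78; 2: 44.05.
Overall E[X²] = 0.68·29.78 + 0.32·44.05 = 34.3464.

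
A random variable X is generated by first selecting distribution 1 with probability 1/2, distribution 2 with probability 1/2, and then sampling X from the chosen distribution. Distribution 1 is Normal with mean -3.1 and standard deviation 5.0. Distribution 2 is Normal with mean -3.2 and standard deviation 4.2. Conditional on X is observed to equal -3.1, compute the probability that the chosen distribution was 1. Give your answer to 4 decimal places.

0.4566

Likelihoods f(-3.1 | ·): 1: 0.0797885; 2: 0.0949593.
Posterior ∝ prior × likelihood. Numerator for 1: 0.5·0.0797885 = 0.0398942.
Normalizing constant: 0.5·0.0797885 + 0.5·0.0949593 = 0.0873739.
P(1 | observation) = 0.0398942 / 0.0873739 = 0.456592.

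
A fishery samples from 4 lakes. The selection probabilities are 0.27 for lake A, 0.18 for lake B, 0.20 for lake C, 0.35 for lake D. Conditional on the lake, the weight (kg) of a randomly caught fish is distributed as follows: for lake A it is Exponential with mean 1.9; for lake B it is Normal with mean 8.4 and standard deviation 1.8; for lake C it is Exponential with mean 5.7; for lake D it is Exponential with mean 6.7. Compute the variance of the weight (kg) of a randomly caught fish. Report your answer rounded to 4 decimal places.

Per component, A: μ=1.9, E[X²]=7.22; B: μ=8.4, E[X²]=73.8; C: μ=5.7, E[X²]=64.98; D: μ=6.7, E[X²]=89.78.
E[X] = 0.27·1.9 + 0.18·8.4 + 0.2·5.7 + 0.35·6.7 = 5.51.
E[X²] = 0.27·7.22 + 0.18·73.8 + 0.2·64.98 + 0.35·89.78 = 59.6524.
Var(X) = E[X²] − (E[X])² = 59.6524 − 30.3601 = 29.2923.

29.2923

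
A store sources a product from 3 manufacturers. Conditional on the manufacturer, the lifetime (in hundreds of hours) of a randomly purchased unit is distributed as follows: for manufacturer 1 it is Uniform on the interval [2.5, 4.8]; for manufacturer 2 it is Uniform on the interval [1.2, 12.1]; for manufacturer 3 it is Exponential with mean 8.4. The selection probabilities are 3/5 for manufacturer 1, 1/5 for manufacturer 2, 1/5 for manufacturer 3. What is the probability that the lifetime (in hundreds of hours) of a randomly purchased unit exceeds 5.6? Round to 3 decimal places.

Conditional on each manufacturer, P(X > 5.6): 1: 0; 2: 0.59633; 3: 0.513417.
By total probability, P(X > 5.6) = 0.6·0 + 0.2·0.59633 + 0.2·0.513417 = 0.221949.

0.222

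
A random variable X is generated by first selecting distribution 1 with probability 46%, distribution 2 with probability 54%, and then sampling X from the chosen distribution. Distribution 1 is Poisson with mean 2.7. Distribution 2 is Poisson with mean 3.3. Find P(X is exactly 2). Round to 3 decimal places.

0.221

Conditional on each component, P(X = 2): 1: 0.244964; 2: 0.200829.
By total probability, P(X = 2) = 0.46·0.244964 + 0.54·0.200829 = 0.221131.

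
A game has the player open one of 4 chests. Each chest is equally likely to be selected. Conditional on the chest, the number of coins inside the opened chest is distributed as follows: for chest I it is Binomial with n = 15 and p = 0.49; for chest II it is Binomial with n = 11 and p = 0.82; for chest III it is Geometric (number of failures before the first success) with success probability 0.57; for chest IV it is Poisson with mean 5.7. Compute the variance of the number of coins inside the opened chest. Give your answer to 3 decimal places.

12.650

Per component, I: μ=7.35, E[X²]=57.771; II: μ=9.02, E[X²]=82.984; III: μ=0.754386, E[X²]=1.89258; IV: μ=5.7, E[X²]=38.19.
E[X] = 0.25·7.35 + 0.25·9.02 + 0.25·0.754386 + 0.25·5.7 = 5.7061.
E[X²] = 0.25·57.771 + 0.25·82.984 + 0.25·1.89258 + 0.25·38.19 = 45.2094.
Var(X) = E[X²] − (E[X])² = 45.2094 − 32.5595 = 12.6499.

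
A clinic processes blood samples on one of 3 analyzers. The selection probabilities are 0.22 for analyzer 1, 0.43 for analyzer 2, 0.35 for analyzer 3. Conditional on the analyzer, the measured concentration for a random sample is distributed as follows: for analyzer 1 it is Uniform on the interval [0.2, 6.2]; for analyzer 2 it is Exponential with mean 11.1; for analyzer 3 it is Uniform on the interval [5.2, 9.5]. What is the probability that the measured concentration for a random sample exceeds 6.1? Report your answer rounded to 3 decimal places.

Conditional on each analyzer, P(X > 6.1): 1: 0.0166667; 2: 0.57721; 3: 0.790698.
By total probability, P(X > 6.1) = 0.22·0.0166667 + 0.43·0.57721 + 0.35·0.790698 = 0.528611.

0.529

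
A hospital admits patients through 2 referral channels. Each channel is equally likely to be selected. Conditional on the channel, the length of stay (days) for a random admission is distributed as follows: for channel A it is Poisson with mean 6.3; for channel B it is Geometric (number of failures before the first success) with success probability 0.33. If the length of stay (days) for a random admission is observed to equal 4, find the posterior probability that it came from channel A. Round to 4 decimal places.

0.6444

Likelihoods P(X=4 | ·): A: 0.12053; B: 0.0664987.
Posterior ∝ prior × likelihood. Numerator for A: 0.5·0.12053 = 0.0602651.
Normalizing constant: 0.5·0.12053 + 0.5·0.0664987 = 0.0935144.
P(A | observation) = 0.0602651 / 0.0935144 = 0.644447.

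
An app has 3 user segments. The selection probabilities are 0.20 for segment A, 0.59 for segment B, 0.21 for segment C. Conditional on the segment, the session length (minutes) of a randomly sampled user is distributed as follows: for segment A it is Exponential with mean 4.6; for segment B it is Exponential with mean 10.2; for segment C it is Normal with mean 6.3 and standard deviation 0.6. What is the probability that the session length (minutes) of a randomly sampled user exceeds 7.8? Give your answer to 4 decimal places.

Conditional on each segment, P(X > 7.8): A: 0.18348; B: 0.465471; C: 0.00620967.
By total probability, P(X > 7.8) = 0.2·0.18348 + 0.59·0.465471 + 0.21·0.00620967 = 0.312628.

0.3126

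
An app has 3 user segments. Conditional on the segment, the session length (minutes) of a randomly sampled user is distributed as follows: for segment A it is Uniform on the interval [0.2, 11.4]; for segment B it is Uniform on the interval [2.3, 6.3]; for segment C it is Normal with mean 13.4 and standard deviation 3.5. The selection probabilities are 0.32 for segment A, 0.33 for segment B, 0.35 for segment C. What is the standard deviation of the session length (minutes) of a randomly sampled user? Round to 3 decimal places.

4.934

Per component, A: μ=5.8, E[X²]=44.0933; B: μ=4.3, E[X²]=19.8233; C: μ=13.4, E[X²]=191.81.
E[X] = 0.32·5.8 + 0.33·4.3 + 0.35·13.4 = 7.965.
E[X²] = 0.32·44.0933 + 0.33·19.8233 + 0.35·191.81 = 87.7851.
Var(X) = E[X²] − (E[X])² = 87.7851 − 63.4412 = 24.3438.
SD(X) = √24.3438 = 4.93395.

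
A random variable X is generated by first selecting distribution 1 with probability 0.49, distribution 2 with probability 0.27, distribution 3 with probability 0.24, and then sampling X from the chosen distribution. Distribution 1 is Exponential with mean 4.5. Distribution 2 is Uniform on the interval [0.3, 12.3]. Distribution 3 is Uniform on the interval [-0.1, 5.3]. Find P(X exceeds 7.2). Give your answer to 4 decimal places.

0.2137

Conditional on each component, P(X > 7.2): 1: 0.201897; 2: 0.425; 3: 0.
By total probability, P(X > 7.2) = 0.49·0.201897 + 0.27·0.425 + 0.24·0 = 0.213679.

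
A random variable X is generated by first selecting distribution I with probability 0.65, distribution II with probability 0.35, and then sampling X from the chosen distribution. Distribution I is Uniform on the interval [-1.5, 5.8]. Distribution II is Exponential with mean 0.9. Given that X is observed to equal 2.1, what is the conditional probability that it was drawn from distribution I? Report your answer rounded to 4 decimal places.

0.7025

Likelihoods f(2.1 | ·): I: 0.136986; II: 0.107747.
Posterior ∝ prior × likelihood. Numerator for I: 0.65·0.136986 = 0.0890411.
Normalizing constant: 0.65·0.136986 + 0.35·0.107747 = 0.126752.
P(I | observation) = 0.0890411 / 0.126752 = 0.70248.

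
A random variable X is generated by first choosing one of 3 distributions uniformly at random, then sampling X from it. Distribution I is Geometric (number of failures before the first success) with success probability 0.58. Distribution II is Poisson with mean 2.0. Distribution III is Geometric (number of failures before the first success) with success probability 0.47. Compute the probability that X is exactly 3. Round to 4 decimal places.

Conditional on each component, P(X = 3): I: 0.042971; II: 0.180447; III: 0.0699722.
By total probability, P(X = 3) = 0.333333·0.042971 + 0.333333·0.180447 + 0.333333·0.0699722 = 0.0977968.

0.0978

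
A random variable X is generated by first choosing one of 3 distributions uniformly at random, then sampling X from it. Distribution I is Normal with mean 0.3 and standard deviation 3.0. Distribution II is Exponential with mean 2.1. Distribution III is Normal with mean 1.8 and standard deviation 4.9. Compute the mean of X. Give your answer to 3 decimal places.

1.400

Component means — I: 0.3; II: 2.1; III: 1.8.
E[X] = 0.333333·0.3 + 0.333333·2.1 + 0.333333·1.8 = 1.4.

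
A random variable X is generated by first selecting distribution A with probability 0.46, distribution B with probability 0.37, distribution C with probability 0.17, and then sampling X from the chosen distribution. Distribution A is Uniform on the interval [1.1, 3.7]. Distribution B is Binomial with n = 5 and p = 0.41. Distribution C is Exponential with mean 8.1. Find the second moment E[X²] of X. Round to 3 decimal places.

27.219

For each component E[X²] = Var + (mean)², giving A: 6.32333; B: 5.412; C: 131.22.
Overall E[X²] = 0.46·6.32333 + 0.37·5.412 + 0.17·131.22 = 27.2186.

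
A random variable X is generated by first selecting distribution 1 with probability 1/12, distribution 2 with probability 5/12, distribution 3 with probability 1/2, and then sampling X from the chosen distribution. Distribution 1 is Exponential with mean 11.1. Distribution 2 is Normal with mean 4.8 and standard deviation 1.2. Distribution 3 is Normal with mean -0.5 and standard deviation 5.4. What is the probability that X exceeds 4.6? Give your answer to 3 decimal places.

Conditional on each component, P(X > 4.6): 1: 0.660727; 2: 0.566184; 3: 0.172471.
By total probability, P(X > 4.6) = 0.0833333·0.660727 + 0.416667·0.566184 + 0.5·0.172471 = 0.377206.

0.377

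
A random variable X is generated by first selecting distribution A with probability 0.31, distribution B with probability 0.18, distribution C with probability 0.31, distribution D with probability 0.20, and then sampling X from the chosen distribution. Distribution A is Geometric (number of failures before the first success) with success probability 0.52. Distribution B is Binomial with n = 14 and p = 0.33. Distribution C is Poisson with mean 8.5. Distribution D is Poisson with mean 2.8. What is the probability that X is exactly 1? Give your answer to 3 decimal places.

Conditional on each component, P(X = 1): A: 0.2496; B: 0.0253288; C: 0.00172948; D: 0.170268.
By total probability, P(X = 1) = 0.31·0.2496 + 0.18·0.0253288 + 0.31·0.00172948 + 0.2·0.170268 = 0.116525.

0.117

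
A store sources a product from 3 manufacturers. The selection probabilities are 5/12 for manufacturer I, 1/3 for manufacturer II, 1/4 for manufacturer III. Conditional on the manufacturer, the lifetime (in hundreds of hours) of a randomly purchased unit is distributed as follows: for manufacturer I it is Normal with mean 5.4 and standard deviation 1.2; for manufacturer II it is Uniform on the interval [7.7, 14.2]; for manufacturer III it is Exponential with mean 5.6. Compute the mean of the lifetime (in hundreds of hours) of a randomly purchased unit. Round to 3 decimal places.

7.300

Component means — I: 5.4; II: 10.95; III: 5.6.
E[X] = 0.416667·5.4 + 0.333333·10.95 + 0.25·5.6 = 7.3.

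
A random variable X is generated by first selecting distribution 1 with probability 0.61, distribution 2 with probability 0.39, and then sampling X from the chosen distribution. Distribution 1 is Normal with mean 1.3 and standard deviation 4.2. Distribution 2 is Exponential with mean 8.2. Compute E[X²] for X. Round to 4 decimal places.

For each component E[X²] = Var + (mean)², giving 1: 19.33; 2: 134.48.
Overall E[X²] = 0.61·19.33 + 0.39·134.48 = 64.2385.

64.2385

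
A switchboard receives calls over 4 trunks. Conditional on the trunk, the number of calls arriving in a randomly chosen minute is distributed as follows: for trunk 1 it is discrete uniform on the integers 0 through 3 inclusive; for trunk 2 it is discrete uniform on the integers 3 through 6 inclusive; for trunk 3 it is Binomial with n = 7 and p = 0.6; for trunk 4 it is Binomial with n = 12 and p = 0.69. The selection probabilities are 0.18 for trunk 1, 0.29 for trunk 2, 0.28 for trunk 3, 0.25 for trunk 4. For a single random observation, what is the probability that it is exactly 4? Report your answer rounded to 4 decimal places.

Conditional on each trunk, P(X = 4): 1: 0; 2: 0.25; 3: 0.290304; 4: 0.00956963.
By total probability, P(X = 4) = 0.18·0 + 0.29·0.25 + 0.28·0.290304 + 0.25·0.00956963 = 0.156178.

0.1562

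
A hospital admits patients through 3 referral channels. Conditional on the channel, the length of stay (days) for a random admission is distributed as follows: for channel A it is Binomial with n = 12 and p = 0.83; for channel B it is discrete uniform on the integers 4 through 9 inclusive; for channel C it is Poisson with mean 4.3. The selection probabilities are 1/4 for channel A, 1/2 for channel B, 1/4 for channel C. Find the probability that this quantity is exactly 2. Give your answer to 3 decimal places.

Conditional on each channel, P(X = 2): A: 9.1662e-07; B: 0; C: 0.125441.
By total probability, P(X = 2) = 0.25·9.1662e-07 + 0.5·0 + 0.25·0.125441 = 0.0313606.

0.031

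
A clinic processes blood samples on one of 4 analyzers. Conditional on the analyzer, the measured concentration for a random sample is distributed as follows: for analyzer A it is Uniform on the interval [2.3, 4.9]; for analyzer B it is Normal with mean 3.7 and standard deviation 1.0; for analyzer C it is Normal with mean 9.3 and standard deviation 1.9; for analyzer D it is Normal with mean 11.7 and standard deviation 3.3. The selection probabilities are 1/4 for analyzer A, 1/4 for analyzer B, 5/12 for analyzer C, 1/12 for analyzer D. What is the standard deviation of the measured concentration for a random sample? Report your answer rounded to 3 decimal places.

Per component, A: μ=3.6, E[X²]=13.5233; B: μ=3.7, E[X²]=14.69; C: μ=9.3, E[X²]=90.1; D: μ=11.7, E[X²]=147.78.
E[X] = 0.25·3.6 + 0.25·3.7 + 0.416667·9.3 + 0.0833333·11.7 = 6.675.
E[X²] = 0.25·13.5233 + 0.25·14.69 + 0.416667·90.1 + 0.0833333·147.78 = 56.91.
Var(X) = E[X²] − (E[X])² = 56.91 − 44.5556 = 12.3544.
SD(X) = √12.3544 = 3.51488.

3.515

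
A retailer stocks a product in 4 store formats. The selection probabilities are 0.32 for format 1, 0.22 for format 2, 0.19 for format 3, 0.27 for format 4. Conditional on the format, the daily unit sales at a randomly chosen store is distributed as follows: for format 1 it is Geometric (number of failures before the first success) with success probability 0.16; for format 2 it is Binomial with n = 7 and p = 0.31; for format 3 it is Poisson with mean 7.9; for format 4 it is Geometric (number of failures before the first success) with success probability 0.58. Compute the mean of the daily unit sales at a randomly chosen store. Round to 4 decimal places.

Component means — 1: 5.25; 2: 2.17; 3: 7.9; 4: 0.724138.
E[X] = 0.32·5.25 + 0.22·2.17 + 0.19·7.9 + 0.27·0.724138 = 3.85392.

3.8539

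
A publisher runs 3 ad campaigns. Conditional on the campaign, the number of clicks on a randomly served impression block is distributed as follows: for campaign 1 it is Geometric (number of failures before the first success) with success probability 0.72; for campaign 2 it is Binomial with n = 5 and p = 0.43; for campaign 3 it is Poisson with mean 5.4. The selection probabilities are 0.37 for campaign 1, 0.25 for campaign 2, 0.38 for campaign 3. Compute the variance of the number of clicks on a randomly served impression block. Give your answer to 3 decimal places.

Per component, 1: μ=0.388889, E[X²]=0.691358; 2: μ=2.15, E[X²]=5.848; 3: μ=5.4, E[X²]=34.56.
E[X] = 0.37·0.388889 + 0.25·2.15 + 0.38·5.4 = 2.73339.
E[X²] = 0.37·0.691358 + 0.25·5.848 + 0.38·34.56 = 14.8506.
Var(X) = E[X²] − (E[X])² = 14.8506 − 7.47141 = 7.37919.

7.379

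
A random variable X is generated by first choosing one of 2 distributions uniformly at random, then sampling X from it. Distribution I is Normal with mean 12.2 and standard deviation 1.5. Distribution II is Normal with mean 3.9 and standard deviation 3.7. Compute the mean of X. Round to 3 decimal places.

Component means — I: 12.2; II: 3.9.
E[X] = 0.5·12.2 + 0.5·3.9 = 8.05.

8.050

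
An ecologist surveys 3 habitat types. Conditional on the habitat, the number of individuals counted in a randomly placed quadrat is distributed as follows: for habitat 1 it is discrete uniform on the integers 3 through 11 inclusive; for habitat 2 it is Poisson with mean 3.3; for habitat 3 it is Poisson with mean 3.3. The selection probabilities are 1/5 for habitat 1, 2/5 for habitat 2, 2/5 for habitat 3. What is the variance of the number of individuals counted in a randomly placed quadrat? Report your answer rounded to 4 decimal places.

Per component, 1: μ=7, E[X²]=55.6667; 2: μ=3.3, E[X²]=14.19; 3: μ=3.3, E[X²]=14.19.
E[X] = 0.2·7 + 0.4·3.3 + 0.4·3.3 = 4.04.
E[X²] = 0.2·55.6667 + 0.4·14.19 + 0.4·14.19 = 22.4853.
Var(X) = E[X²] − (E[X])² = 22.4853 − 16.3216 = 6.16373.

6.1637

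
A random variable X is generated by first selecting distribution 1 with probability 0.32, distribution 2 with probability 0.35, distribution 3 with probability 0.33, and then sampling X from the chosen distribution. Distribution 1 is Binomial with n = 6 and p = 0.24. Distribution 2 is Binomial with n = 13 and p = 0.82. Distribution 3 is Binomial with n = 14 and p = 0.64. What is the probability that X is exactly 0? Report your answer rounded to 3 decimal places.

0.062

Conditional on each component, P(X = 0): 1: 0.1927; 2: 2.0823e-10; 3: 6.14094e-07.
By total probability, P(X = 0) = 0.32·0.1927 + 0.35·2.0823e-10 + 0.33·6.14094e-07 = 0.0616642.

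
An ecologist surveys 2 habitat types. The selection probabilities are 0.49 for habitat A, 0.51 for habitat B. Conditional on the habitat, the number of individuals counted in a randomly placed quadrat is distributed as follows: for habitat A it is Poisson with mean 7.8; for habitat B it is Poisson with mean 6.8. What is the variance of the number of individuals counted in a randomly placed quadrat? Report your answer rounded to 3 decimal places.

7.540

Per component, A: μ=7.8, E[X²]=68.64; B: μ=6.8, E[X²]=53.04.
E[X] = 0.49·7.8 + 0.51·6.8 = 7.29.
E[X²] = 0.49·68.64 + 0.51·53.04 = 60.684.
Var(X) = E[X²] − (E[X])² = 60.684 − 53.1441 = 7.5399.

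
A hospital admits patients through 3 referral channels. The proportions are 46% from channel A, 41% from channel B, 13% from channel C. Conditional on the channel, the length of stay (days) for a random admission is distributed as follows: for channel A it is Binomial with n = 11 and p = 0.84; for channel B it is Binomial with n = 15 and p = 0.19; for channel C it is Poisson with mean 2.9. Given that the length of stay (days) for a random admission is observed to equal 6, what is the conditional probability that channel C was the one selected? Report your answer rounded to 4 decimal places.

Likelihoods P(X=6 | ·): A: 0.0170184; B: 0.035342; C: 0.0454571.
Posterior ∝ prior × likelihood. Numerator for C: 0.13·0.0454571 = 0.00590942.
Normalizing constant: 0.46·0.0170184 + 0.41·0.035342 + 0.13·0.0454571 = 0.0282281.
P(C | observation) = 0.00590942 / 0.0282281 = 0.209345.

0.2093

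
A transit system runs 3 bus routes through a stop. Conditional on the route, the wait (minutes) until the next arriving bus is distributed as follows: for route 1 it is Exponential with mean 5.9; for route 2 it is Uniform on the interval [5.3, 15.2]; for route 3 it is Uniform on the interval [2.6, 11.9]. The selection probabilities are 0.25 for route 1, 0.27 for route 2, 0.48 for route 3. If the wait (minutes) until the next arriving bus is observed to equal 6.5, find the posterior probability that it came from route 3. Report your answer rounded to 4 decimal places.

Likelihoods f(6.5 | ·): 1: 0.0563233; 2: 0.10101; 3: 0.107527.
Posterior ∝ prior × likelihood. Numerator for 3: 0.48·0.107527 = 0.0516129.
Normalizing constant: 0.25·0.0563233 + 0.27·0.10101 + 0.48·0.107527 = 0.0929665.
P(3 | observation) = 0.0516129 / 0.0929665 = 0.555178.

0.5552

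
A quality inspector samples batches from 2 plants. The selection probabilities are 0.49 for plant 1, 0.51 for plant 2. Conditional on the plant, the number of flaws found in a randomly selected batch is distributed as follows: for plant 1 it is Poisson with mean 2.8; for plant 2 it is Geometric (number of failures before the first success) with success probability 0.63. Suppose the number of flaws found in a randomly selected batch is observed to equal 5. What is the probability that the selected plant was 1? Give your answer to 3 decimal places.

0.950

Likelihoods P(X=5 | ·): 1: 0.0872136; 2: 0.00436867.
Posterior ∝ prior × likelihood. Numerator for 1: 0.49·0.0872136 = 0.0427347.
Normalizing constant: 0.49·0.0872136 + 0.51·0.00436867 = 0.0449627.
P(1 | observation) = 0.0427347 / 0.0449627 = 0.950447.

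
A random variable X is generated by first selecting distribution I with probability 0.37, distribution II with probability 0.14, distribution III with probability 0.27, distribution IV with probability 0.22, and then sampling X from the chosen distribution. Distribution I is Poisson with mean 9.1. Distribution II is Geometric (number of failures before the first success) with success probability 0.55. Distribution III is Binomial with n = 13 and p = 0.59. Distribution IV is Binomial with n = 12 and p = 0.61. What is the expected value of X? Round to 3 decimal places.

Component means — I: 9.1; II: 0.818182; III: 7.67; IV: 7.32.
E[X] = 0.37·9.1 + 0.14·0.818182 + 0.27·7.67 + 0.22·7.32 = 7.16285.

7.163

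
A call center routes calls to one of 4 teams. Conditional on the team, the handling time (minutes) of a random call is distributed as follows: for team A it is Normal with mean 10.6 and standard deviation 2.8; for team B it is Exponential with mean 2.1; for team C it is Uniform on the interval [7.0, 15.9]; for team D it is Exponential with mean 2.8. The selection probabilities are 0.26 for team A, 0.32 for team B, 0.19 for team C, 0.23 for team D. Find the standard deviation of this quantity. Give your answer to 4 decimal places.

4.9813

Per component, A: μ=10.6, E[X²]=120.2; B: μ=2.1, E[X²]=8.82; C: μ=11.45, E[X²]=137.703; D: μ=2.8, E[X²]=15.68.
E[X] = 0.26·10.6 + 0.32·2.1 + 0.19·11.45 + 0.23·2.8 = 6.2475.
E[X²] = 0.26·120.2 + 0.32·8.82 + 0.19·137.703 + 0.23·15.68 = 63.8444.
Var(X) = E[X²] − (E[X])² = 63.8444 − 39.0313 = 24.8132.
SD(X) = √24.8132 = 4.98128.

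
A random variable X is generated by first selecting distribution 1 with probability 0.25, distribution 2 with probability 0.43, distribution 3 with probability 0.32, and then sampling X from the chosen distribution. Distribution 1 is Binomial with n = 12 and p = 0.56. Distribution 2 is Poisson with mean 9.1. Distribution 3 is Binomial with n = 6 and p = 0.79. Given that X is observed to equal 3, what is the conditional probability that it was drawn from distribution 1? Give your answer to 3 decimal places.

0.145

Likelihoods P(X=3 | ·): 1: 0.0238815; 2: 0.0140247; 3: 0.0913207.
Posterior ∝ prior × likelihood. Numerator for 1: 0.25·0.0238815 = 0.00597036.
Normalizing constant: 0.25·0.0238815 + 0.43·0.0140247 + 0.32·0.0913207 = 0.0412236.
P(1 | observation) = 0.00597036 / 0.0412236 = 0.144829.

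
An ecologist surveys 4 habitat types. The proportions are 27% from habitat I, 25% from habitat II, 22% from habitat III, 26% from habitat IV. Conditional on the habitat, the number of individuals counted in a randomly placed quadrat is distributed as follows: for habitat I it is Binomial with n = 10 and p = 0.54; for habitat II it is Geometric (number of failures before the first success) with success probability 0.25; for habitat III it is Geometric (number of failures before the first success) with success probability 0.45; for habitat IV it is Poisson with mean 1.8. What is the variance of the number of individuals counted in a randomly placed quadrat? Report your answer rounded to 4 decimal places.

7.3581

Per component, I: μ=5.4, E[X²]=31.644; II: μ=3, E[X²]=21; III: μ=1.22222, E[X²]=4.20988; IV: μ=1.8, E[X²]=5.04.
E[X] = 0.27·5.4 + 0.25·3 + 0.22·1.22222 + 0.26·1.8 = 2.94489.
E[X²] = 0.27·31.644 + 0.25·21 + 0.22·4.20988 + 0.26·5.04 = 16.0305.
Var(X) = E[X²] − (E[X])² = 16.0305 − 8.67237 = 7.35808.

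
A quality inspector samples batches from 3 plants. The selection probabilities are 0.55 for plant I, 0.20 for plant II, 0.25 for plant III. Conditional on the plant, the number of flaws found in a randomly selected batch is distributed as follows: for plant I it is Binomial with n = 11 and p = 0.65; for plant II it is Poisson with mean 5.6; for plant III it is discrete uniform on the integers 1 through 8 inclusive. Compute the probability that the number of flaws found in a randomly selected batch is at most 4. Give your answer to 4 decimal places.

0.2210

Conditional on each plant, P(X ≤ 4): I: 0.0501427; II: 0.34215; III: 0.5.
By total probability, P(X ≤ 4) = 0.55·0.0501427 + 0.2·0.34215 + 0.25·0.5 = 0.221008.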